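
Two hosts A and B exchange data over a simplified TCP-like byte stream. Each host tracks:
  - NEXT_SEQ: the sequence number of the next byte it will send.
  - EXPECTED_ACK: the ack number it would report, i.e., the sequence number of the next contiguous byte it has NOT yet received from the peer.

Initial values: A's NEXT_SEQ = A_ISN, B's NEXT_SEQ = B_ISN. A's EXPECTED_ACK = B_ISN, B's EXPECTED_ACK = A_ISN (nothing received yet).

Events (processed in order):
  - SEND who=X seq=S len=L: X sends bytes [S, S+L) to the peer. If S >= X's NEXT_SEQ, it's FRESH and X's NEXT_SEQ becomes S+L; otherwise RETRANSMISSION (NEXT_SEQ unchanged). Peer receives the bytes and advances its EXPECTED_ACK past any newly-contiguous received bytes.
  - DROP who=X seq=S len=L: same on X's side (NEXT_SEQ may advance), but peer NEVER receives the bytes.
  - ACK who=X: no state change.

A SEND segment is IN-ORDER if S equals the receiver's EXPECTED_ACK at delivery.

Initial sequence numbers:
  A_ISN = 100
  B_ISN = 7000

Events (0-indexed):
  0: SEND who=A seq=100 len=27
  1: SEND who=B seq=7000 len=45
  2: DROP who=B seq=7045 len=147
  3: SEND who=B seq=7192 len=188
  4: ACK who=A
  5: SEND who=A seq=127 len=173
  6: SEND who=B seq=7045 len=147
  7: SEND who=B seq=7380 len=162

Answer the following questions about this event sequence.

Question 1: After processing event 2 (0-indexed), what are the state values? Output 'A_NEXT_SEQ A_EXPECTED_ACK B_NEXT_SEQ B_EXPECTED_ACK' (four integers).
After event 0: A_seq=127 A_ack=7000 B_seq=7000 B_ack=127
After event 1: A_seq=127 A_ack=7045 B_seq=7045 B_ack=127
After event 2: A_seq=127 A_ack=7045 B_seq=7192 B_ack=127

127 7045 7192 127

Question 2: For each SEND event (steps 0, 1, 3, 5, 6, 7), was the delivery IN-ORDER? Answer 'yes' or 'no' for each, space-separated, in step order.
Step 0: SEND seq=100 -> in-order
Step 1: SEND seq=7000 -> in-order
Step 3: SEND seq=7192 -> out-of-order
Step 5: SEND seq=127 -> in-order
Step 6: SEND seq=7045 -> in-order
Step 7: SEND seq=7380 -> in-order

Answer: yes yes no yes yes yes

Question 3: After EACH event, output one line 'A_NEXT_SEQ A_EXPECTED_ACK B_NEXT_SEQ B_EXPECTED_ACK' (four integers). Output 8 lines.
127 7000 7000 127
127 7045 7045 127
127 7045 7192 127
127 7045 7380 127
127 7045 7380 127
300 7045 7380 300
300 7380 7380 300
300 7542 7542 300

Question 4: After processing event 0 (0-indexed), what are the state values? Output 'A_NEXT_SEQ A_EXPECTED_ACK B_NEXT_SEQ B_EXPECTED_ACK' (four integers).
After event 0: A_seq=127 A_ack=7000 B_seq=7000 B_ack=127

127 7000 7000 127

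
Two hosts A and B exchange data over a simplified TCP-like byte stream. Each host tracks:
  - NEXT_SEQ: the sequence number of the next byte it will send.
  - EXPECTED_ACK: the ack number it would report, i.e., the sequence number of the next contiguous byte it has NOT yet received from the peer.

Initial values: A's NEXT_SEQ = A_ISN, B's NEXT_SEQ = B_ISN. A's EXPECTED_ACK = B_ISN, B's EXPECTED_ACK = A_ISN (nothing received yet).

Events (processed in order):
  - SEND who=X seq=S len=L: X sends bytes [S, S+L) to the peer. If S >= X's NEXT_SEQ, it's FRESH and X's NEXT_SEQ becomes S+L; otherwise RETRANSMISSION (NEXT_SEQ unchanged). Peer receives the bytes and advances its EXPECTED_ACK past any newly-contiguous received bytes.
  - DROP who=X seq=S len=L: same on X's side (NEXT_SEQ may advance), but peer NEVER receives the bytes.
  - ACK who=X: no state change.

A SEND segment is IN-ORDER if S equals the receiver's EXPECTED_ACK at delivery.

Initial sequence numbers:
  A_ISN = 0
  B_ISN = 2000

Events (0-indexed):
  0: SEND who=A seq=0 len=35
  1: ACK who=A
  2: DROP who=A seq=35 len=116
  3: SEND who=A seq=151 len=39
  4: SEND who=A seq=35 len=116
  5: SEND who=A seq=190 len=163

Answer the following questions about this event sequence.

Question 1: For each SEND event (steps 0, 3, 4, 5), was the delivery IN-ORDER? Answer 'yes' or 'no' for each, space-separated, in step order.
Answer: yes no yes yes

Derivation:
Step 0: SEND seq=0 -> in-order
Step 3: SEND seq=151 -> out-of-order
Step 4: SEND seq=35 -> in-order
Step 5: SEND seq=190 -> in-order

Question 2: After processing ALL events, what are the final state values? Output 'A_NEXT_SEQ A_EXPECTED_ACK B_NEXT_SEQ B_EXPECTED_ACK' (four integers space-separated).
After event 0: A_seq=35 A_ack=2000 B_seq=2000 B_ack=35
After event 1: A_seq=35 A_ack=2000 B_seq=2000 B_ack=35
After event 2: A_seq=151 A_ack=2000 B_seq=2000 B_ack=35
After event 3: A_seq=190 A_ack=2000 B_seq=2000 B_ack=35
After event 4: A_seq=190 A_ack=2000 B_seq=2000 B_ack=190
After event 5: A_seq=353 A_ack=2000 B_seq=2000 B_ack=353

Answer: 353 2000 2000 353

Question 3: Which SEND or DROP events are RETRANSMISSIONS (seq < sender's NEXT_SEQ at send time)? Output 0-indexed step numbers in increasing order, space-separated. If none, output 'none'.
Answer: 4

Derivation:
Step 0: SEND seq=0 -> fresh
Step 2: DROP seq=35 -> fresh
Step 3: SEND seq=151 -> fresh
Step 4: SEND seq=35 -> retransmit
Step 5: SEND seq=190 -> fresh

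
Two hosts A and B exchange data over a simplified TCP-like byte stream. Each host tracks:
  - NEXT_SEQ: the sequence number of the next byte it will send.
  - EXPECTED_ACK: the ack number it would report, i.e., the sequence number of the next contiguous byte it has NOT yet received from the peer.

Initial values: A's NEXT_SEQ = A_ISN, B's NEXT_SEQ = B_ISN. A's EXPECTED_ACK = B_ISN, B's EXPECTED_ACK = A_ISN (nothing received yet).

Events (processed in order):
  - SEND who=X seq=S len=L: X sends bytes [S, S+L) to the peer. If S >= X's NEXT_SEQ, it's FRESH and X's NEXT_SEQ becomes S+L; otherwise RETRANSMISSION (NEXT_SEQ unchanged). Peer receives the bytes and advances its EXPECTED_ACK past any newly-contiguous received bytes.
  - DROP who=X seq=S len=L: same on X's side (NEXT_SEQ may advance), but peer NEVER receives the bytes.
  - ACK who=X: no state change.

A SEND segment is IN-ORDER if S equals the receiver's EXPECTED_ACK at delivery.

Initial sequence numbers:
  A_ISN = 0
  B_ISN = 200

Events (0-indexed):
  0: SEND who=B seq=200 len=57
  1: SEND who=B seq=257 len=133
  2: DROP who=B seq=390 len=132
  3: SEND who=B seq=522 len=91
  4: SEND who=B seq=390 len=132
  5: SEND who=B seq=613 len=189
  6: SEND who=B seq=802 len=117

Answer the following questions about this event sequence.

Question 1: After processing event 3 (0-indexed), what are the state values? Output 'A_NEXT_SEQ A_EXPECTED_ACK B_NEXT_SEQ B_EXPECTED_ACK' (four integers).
After event 0: A_seq=0 A_ack=257 B_seq=257 B_ack=0
After event 1: A_seq=0 A_ack=390 B_seq=390 B_ack=0
After event 2: A_seq=0 A_ack=390 B_seq=522 B_ack=0
After event 3: A_seq=0 A_ack=390 B_seq=613 B_ack=0

0 390 613 0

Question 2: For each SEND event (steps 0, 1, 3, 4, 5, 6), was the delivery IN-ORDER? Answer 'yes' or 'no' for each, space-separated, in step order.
Answer: yes yes no yes yes yes

Derivation:
Step 0: SEND seq=200 -> in-order
Step 1: SEND seq=257 -> in-order
Step 3: SEND seq=522 -> out-of-order
Step 4: SEND seq=390 -> in-order
Step 5: SEND seq=613 -> in-order
Step 6: SEND seq=802 -> in-order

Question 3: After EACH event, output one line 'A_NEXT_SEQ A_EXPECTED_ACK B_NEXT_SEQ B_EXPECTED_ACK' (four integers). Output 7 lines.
0 257 257 0
0 390 390 0
0 390 522 0
0 390 613 0
0 613 613 0
0 802 802 0
0 919 919 0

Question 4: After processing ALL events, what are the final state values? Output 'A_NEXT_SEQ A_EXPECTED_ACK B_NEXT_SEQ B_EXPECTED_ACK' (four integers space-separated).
Answer: 0 919 919 0

Derivation:
After event 0: A_seq=0 A_ack=257 B_seq=257 B_ack=0
After event 1: A_seq=0 A_ack=390 B_seq=390 B_ack=0
After event 2: A_seq=0 A_ack=390 B_seq=522 B_ack=0
After event 3: A_seq=0 A_ack=390 B_seq=613 B_ack=0
After event 4: A_seq=0 A_ack=613 B_seq=613 B_ack=0
After event 5: A_seq=0 A_ack=802 B_seq=802 B_ack=0
After event 6: A_seq=0 A_ack=919 B_seq=919 B_ack=0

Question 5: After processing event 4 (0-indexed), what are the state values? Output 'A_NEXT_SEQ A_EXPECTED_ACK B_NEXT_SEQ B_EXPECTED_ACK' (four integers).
After event 0: A_seq=0 A_ack=257 B_seq=257 B_ack=0
After event 1: A_seq=0 A_ack=390 B_seq=390 B_ack=0
After event 2: A_seq=0 A_ack=390 B_seq=522 B_ack=0
After event 3: A_seq=0 A_ack=390 B_seq=613 B_ack=0
After event 4: A_seq=0 A_ack=613 B_seq=613 B_ack=0

0 613 613 0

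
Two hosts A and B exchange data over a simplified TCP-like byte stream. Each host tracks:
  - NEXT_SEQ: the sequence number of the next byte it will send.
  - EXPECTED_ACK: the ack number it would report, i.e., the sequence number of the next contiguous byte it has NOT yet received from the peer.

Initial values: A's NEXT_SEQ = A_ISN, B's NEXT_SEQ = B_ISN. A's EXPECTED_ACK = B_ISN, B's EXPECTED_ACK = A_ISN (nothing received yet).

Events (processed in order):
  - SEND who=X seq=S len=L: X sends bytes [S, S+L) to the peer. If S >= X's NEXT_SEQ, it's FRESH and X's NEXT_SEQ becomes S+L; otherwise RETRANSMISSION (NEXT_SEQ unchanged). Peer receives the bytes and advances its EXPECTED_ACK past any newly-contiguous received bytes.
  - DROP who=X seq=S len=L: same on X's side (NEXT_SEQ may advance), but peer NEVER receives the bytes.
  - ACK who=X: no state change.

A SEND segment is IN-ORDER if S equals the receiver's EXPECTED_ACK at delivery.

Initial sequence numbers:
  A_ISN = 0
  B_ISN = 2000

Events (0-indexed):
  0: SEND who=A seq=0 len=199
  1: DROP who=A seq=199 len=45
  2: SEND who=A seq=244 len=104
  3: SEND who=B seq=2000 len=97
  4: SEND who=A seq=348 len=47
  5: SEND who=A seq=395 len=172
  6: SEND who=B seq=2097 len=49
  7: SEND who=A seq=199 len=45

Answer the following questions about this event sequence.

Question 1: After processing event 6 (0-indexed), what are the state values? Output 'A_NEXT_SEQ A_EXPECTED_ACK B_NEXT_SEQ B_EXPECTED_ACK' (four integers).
After event 0: A_seq=199 A_ack=2000 B_seq=2000 B_ack=199
After event 1: A_seq=244 A_ack=2000 B_seq=2000 B_ack=199
After event 2: A_seq=348 A_ack=2000 B_seq=2000 B_ack=199
After event 3: A_seq=348 A_ack=2097 B_seq=2097 B_ack=199
After event 4: A_seq=395 A_ack=2097 B_seq=2097 B_ack=199
After event 5: A_seq=567 A_ack=2097 B_seq=2097 B_ack=199
After event 6: A_seq=567 A_ack=2146 B_seq=2146 B_ack=199

567 2146 2146 199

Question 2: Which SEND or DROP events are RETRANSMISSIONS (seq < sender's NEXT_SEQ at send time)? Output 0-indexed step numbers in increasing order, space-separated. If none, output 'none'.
Step 0: SEND seq=0 -> fresh
Step 1: DROP seq=199 -> fresh
Step 2: SEND seq=244 -> fresh
Step 3: SEND seq=2000 -> fresh
Step 4: SEND seq=348 -> fresh
Step 5: SEND seq=395 -> fresh
Step 6: SEND seq=2097 -> fresh
Step 7: SEND seq=199 -> retransmit

Answer: 7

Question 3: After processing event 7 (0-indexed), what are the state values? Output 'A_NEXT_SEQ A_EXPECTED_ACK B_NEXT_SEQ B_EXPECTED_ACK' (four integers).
After event 0: A_seq=199 A_ack=2000 B_seq=2000 B_ack=199
After event 1: A_seq=244 A_ack=2000 B_seq=2000 B_ack=199
After event 2: A_seq=348 A_ack=2000 B_seq=2000 B_ack=199
After event 3: A_seq=348 A_ack=2097 B_seq=2097 B_ack=199
After event 4: A_seq=395 A_ack=2097 B_seq=2097 B_ack=199
After event 5: A_seq=567 A_ack=2097 B_seq=2097 B_ack=199
After event 6: A_seq=567 A_ack=2146 B_seq=2146 B_ack=199
After event 7: A_seq=567 A_ack=2146 B_seq=2146 B_ack=567

567 2146 2146 567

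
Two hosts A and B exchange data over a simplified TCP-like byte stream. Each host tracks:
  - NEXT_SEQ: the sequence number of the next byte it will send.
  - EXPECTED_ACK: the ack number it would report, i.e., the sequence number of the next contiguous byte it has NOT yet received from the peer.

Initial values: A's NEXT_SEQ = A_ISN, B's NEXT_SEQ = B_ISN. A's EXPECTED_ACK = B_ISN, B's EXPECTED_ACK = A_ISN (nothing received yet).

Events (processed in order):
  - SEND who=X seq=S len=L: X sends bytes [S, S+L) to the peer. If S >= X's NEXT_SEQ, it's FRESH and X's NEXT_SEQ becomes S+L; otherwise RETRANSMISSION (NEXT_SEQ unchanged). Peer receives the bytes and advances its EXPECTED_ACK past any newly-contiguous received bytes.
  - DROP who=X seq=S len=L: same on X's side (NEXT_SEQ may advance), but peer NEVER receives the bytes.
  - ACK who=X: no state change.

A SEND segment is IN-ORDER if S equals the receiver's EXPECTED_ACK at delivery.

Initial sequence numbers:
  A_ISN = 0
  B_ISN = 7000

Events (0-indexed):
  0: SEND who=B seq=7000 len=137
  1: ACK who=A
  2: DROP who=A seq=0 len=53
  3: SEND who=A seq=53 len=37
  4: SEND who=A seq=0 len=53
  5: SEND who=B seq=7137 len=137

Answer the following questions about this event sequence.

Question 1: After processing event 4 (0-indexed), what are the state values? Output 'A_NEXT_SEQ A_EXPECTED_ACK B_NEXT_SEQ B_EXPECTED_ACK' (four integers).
After event 0: A_seq=0 A_ack=7137 B_seq=7137 B_ack=0
After event 1: A_seq=0 A_ack=7137 B_seq=7137 B_ack=0
After event 2: A_seq=53 A_ack=7137 B_seq=7137 B_ack=0
After event 3: A_seq=90 A_ack=7137 B_seq=7137 B_ack=0
After event 4: A_seq=90 A_ack=7137 B_seq=7137 B_ack=90

90 7137 7137 90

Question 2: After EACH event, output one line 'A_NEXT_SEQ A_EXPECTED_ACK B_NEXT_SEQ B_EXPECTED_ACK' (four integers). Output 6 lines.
0 7137 7137 0
0 7137 7137 0
53 7137 7137 0
90 7137 7137 0
90 7137 7137 90
90 7274 7274 90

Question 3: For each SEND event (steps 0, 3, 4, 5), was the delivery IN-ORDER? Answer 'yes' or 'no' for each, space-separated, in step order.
Answer: yes no yes yes

Derivation:
Step 0: SEND seq=7000 -> in-order
Step 3: SEND seq=53 -> out-of-order
Step 4: SEND seq=0 -> in-order
Step 5: SEND seq=7137 -> in-order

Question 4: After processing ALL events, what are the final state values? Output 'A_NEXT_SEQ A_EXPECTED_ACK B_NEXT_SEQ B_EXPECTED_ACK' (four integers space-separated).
Answer: 90 7274 7274 90

Derivation:
After event 0: A_seq=0 A_ack=7137 B_seq=7137 B_ack=0
After event 1: A_seq=0 A_ack=7137 B_seq=7137 B_ack=0
After event 2: A_seq=53 A_ack=7137 B_seq=7137 B_ack=0
After event 3: A_seq=90 A_ack=7137 B_seq=7137 B_ack=0
After event 4: A_seq=90 A_ack=7137 B_seq=7137 B_ack=90
After event 5: A_seq=90 A_ack=7274 B_seq=7274 B_ack=90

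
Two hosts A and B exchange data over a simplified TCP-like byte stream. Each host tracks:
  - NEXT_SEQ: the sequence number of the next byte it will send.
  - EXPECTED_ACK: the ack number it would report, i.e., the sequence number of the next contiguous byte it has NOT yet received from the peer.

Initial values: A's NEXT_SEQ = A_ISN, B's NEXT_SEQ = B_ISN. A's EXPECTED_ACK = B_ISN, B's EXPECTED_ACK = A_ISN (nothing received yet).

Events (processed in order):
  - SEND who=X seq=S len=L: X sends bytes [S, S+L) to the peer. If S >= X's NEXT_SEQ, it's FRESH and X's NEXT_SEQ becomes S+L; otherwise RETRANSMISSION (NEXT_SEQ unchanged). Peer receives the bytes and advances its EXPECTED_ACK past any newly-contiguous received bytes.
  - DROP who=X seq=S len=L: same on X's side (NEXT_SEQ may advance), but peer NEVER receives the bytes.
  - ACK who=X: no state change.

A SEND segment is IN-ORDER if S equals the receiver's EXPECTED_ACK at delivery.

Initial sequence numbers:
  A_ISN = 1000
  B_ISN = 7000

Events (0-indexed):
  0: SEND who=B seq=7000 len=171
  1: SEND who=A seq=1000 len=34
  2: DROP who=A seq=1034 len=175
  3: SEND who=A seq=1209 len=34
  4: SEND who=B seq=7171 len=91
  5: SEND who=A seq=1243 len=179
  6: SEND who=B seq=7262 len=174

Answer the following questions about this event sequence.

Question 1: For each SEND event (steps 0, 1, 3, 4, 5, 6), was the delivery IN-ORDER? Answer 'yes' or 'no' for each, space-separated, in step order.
Step 0: SEND seq=7000 -> in-order
Step 1: SEND seq=1000 -> in-order
Step 3: SEND seq=1209 -> out-of-order
Step 4: SEND seq=7171 -> in-order
Step 5: SEND seq=1243 -> out-of-order
Step 6: SEND seq=7262 -> in-order

Answer: yes yes no yes no yes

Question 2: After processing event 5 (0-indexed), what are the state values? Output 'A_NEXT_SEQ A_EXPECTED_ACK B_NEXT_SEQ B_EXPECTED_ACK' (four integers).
After event 0: A_seq=1000 A_ack=7171 B_seq=7171 B_ack=1000
After event 1: A_seq=1034 A_ack=7171 B_seq=7171 B_ack=1034
After event 2: A_seq=1209 A_ack=7171 B_seq=7171 B_ack=1034
After event 3: A_seq=1243 A_ack=7171 B_seq=7171 B_ack=1034
After event 4: A_seq=1243 A_ack=7262 B_seq=7262 B_ack=1034
After event 5: A_seq=1422 A_ack=7262 B_seq=7262 B_ack=1034

1422 7262 7262 1034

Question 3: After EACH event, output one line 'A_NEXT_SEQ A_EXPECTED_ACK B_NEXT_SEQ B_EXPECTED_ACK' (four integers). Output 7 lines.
1000 7171 7171 1000
1034 7171 7171 1034
1209 7171 7171 1034
1243 7171 7171 1034
1243 7262 7262 1034
1422 7262 7262 1034
1422 7436 7436 1034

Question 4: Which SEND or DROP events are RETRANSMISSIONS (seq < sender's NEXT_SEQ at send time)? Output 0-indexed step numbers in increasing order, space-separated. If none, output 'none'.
Step 0: SEND seq=7000 -> fresh
Step 1: SEND seq=1000 -> fresh
Step 2: DROP seq=1034 -> fresh
Step 3: SEND seq=1209 -> fresh
Step 4: SEND seq=7171 -> fresh
Step 5: SEND seq=1243 -> fresh
Step 6: SEND seq=7262 -> fresh

Answer: none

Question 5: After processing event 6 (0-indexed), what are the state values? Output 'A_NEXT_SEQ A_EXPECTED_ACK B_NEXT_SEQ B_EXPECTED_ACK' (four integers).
After event 0: A_seq=1000 A_ack=7171 B_seq=7171 B_ack=1000
After event 1: A_seq=1034 A_ack=7171 B_seq=7171 B_ack=1034
After event 2: A_seq=1209 A_ack=7171 B_seq=7171 B_ack=1034
After event 3: A_seq=1243 A_ack=7171 B_seq=7171 B_ack=1034
After event 4: A_seq=1243 A_ack=7262 B_seq=7262 B_ack=1034
After event 5: A_seq=1422 A_ack=7262 B_seq=7262 B_ack=1034
After event 6: A_seq=1422 A_ack=7436 B_seq=7436 B_ack=1034

1422 7436 7436 1034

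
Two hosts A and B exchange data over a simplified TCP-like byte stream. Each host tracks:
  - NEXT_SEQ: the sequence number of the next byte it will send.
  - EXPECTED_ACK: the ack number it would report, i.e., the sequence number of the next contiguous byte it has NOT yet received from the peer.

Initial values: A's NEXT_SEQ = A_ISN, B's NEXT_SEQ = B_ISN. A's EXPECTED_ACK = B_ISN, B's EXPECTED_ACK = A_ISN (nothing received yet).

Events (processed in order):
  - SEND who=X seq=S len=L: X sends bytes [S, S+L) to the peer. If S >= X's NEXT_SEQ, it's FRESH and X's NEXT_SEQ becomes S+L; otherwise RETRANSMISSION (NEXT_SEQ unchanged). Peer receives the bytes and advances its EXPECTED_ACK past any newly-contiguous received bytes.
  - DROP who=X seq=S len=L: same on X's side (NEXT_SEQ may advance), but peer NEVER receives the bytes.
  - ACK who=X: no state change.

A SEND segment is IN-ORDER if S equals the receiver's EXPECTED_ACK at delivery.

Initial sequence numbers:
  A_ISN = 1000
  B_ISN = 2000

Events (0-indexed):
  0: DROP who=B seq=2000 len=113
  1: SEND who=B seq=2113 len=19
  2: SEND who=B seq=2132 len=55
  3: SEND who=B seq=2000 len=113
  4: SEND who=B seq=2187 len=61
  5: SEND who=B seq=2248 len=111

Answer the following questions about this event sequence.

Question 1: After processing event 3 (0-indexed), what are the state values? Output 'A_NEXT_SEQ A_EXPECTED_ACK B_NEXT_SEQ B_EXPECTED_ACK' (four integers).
After event 0: A_seq=1000 A_ack=2000 B_seq=2113 B_ack=1000
After event 1: A_seq=1000 A_ack=2000 B_seq=2132 B_ack=1000
After event 2: A_seq=1000 A_ack=2000 B_seq=2187 B_ack=1000
After event 3: A_seq=1000 A_ack=2187 B_seq=2187 B_ack=1000

1000 2187 2187 1000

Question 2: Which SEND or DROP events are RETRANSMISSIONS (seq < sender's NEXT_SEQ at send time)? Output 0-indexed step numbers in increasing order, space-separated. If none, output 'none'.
Answer: 3

Derivation:
Step 0: DROP seq=2000 -> fresh
Step 1: SEND seq=2113 -> fresh
Step 2: SEND seq=2132 -> fresh
Step 3: SEND seq=2000 -> retransmit
Step 4: SEND seq=2187 -> fresh
Step 5: SEND seq=2248 -> fresh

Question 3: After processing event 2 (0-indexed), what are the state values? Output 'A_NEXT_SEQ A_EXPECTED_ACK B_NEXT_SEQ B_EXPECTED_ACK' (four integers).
After event 0: A_seq=1000 A_ack=2000 B_seq=2113 B_ack=1000
After event 1: A_seq=1000 A_ack=2000 B_seq=2132 B_ack=1000
After event 2: A_seq=1000 A_ack=2000 B_seq=2187 B_ack=1000

1000 2000 2187 1000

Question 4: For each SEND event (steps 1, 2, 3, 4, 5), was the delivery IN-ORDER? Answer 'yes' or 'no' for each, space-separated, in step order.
Answer: no no yes yes yes

Derivation:
Step 1: SEND seq=2113 -> out-of-order
Step 2: SEND seq=2132 -> out-of-order
Step 3: SEND seq=2000 -> in-order
Step 4: SEND seq=2187 -> in-order
Step 5: SEND seq=2248 -> in-order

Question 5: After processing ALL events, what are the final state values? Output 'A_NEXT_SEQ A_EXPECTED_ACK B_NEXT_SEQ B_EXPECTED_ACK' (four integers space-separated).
After event 0: A_seq=1000 A_ack=2000 B_seq=2113 B_ack=1000
After event 1: A_seq=1000 A_ack=2000 B_seq=2132 B_ack=1000
After event 2: A_seq=1000 A_ack=2000 B_seq=2187 B_ack=1000
After event 3: A_seq=1000 A_ack=2187 B_seq=2187 B_ack=1000
After event 4: A_seq=1000 A_ack=2248 B_seq=2248 B_ack=1000
After event 5: A_seq=1000 A_ack=2359 B_seq=2359 B_ack=1000

Answer: 1000 2359 2359 1000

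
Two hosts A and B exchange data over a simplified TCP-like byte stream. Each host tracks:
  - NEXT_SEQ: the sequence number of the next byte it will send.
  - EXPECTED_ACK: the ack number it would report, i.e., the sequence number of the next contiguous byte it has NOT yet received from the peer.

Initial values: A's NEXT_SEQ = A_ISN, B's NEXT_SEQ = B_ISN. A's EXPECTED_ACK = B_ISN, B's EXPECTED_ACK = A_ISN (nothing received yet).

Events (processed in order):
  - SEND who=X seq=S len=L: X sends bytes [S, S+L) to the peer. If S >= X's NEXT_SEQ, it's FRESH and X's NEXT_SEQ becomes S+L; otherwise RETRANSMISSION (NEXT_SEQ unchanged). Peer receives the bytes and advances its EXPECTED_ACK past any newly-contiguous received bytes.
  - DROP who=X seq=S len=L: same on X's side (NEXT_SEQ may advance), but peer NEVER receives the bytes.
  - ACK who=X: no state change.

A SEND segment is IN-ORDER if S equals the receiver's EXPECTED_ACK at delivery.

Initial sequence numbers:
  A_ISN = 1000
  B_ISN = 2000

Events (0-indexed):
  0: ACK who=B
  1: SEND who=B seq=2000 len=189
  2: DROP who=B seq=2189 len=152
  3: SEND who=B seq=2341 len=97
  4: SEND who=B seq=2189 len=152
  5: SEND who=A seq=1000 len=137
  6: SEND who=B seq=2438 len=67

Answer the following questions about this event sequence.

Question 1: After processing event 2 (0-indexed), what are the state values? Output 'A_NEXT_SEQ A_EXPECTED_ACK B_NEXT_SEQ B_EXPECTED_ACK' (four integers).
After event 0: A_seq=1000 A_ack=2000 B_seq=2000 B_ack=1000
After event 1: A_seq=1000 A_ack=2189 B_seq=2189 B_ack=1000
After event 2: A_seq=1000 A_ack=2189 B_seq=2341 B_ack=1000

1000 2189 2341 1000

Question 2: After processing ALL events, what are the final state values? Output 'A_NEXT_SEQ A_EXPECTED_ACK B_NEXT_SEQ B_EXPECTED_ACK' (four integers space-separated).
After event 0: A_seq=1000 A_ack=2000 B_seq=2000 B_ack=1000
After event 1: A_seq=1000 A_ack=2189 B_seq=2189 B_ack=1000
After event 2: A_seq=1000 A_ack=2189 B_seq=2341 B_ack=1000
After event 3: A_seq=1000 A_ack=2189 B_seq=2438 B_ack=1000
After event 4: A_seq=1000 A_ack=2438 B_seq=2438 B_ack=1000
After event 5: A_seq=1137 A_ack=2438 B_seq=2438 B_ack=1137
After event 6: A_seq=1137 A_ack=2505 B_seq=2505 B_ack=1137

Answer: 1137 2505 2505 1137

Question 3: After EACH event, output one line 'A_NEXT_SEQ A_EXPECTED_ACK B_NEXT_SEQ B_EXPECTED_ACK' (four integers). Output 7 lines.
1000 2000 2000 1000
1000 2189 2189 1000
1000 2189 2341 1000
1000 2189 2438 1000
1000 2438 2438 1000
1137 2438 2438 1137
1137 2505 2505 1137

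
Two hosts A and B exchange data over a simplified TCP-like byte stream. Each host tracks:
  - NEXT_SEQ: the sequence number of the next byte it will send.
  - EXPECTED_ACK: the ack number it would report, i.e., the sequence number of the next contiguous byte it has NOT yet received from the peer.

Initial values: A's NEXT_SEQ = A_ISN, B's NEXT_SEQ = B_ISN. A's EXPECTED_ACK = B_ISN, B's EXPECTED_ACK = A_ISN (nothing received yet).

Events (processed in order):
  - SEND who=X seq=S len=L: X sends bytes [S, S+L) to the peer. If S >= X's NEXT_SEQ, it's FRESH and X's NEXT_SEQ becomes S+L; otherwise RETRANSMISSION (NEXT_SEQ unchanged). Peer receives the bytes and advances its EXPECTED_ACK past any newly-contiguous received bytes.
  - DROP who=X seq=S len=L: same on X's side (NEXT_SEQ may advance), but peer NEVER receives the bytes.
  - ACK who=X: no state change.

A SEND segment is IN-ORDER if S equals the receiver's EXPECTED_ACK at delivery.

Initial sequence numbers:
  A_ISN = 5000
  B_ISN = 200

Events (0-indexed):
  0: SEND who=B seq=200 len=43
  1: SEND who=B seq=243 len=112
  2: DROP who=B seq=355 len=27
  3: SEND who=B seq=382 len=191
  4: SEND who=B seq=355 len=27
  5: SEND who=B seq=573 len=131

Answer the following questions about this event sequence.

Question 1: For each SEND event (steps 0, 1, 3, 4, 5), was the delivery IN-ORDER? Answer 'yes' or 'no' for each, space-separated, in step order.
Answer: yes yes no yes yes

Derivation:
Step 0: SEND seq=200 -> in-order
Step 1: SEND seq=243 -> in-order
Step 3: SEND seq=382 -> out-of-order
Step 4: SEND seq=355 -> in-order
Step 5: SEND seq=573 -> in-order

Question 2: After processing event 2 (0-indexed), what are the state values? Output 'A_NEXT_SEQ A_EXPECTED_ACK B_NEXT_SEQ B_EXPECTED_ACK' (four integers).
After event 0: A_seq=5000 A_ack=243 B_seq=243 B_ack=5000
After event 1: A_seq=5000 A_ack=355 B_seq=355 B_ack=5000
After event 2: A_seq=5000 A_ack=355 B_seq=382 B_ack=5000

5000 355 382 5000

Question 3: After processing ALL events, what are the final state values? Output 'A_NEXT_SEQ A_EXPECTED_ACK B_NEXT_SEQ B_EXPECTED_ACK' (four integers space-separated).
Answer: 5000 704 704 5000

Derivation:
After event 0: A_seq=5000 A_ack=243 B_seq=243 B_ack=5000
After event 1: A_seq=5000 A_ack=355 B_seq=355 B_ack=5000
After event 2: A_seq=5000 A_ack=355 B_seq=382 B_ack=5000
After event 3: A_seq=5000 A_ack=355 B_seq=573 B_ack=5000
After event 4: A_seq=5000 A_ack=573 B_seq=573 B_ack=5000
After event 5: A_seq=5000 A_ack=704 B_seq=704 B_ack=5000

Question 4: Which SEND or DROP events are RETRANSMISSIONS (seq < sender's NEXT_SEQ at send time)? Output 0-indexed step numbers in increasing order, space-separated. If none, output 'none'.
Step 0: SEND seq=200 -> fresh
Step 1: SEND seq=243 -> fresh
Step 2: DROP seq=355 -> fresh
Step 3: SEND seq=382 -> fresh
Step 4: SEND seq=355 -> retransmit
Step 5: SEND seq=573 -> fresh

Answer: 4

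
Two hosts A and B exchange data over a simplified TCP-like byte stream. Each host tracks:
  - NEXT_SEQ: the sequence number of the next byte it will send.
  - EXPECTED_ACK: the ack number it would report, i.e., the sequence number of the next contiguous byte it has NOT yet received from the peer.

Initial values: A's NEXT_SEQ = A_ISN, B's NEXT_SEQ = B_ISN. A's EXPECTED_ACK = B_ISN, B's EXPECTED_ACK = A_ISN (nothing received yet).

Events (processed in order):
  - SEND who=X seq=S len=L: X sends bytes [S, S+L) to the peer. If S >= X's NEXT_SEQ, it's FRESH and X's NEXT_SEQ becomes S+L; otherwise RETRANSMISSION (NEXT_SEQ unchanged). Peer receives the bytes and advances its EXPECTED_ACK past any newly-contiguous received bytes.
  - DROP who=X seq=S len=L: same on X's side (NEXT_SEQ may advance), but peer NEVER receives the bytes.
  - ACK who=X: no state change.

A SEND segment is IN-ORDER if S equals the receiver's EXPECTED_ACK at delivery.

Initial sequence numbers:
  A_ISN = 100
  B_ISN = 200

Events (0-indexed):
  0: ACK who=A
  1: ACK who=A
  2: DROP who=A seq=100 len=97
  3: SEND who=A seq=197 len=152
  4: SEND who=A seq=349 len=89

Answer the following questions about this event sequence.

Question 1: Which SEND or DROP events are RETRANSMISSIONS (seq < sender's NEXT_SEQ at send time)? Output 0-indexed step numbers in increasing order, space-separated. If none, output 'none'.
Step 2: DROP seq=100 -> fresh
Step 3: SEND seq=197 -> fresh
Step 4: SEND seq=349 -> fresh

Answer: none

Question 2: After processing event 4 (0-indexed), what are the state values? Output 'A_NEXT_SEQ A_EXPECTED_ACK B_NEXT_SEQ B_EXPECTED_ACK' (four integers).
After event 0: A_seq=100 A_ack=200 B_seq=200 B_ack=100
After event 1: A_seq=100 A_ack=200 B_seq=200 B_ack=100
After event 2: A_seq=197 A_ack=200 B_seq=200 B_ack=100
After event 3: A_seq=349 A_ack=200 B_seq=200 B_ack=100
After event 4: A_seq=438 A_ack=200 B_seq=200 B_ack=100

438 200 200 100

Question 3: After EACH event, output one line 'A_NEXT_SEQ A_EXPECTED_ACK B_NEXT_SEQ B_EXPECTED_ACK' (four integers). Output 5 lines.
100 200 200 100
100 200 200 100
197 200 200 100
349 200 200 100
438 200 200 100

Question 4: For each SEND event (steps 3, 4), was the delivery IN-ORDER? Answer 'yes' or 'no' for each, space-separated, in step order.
Step 3: SEND seq=197 -> out-of-order
Step 4: SEND seq=349 -> out-of-order

Answer: no no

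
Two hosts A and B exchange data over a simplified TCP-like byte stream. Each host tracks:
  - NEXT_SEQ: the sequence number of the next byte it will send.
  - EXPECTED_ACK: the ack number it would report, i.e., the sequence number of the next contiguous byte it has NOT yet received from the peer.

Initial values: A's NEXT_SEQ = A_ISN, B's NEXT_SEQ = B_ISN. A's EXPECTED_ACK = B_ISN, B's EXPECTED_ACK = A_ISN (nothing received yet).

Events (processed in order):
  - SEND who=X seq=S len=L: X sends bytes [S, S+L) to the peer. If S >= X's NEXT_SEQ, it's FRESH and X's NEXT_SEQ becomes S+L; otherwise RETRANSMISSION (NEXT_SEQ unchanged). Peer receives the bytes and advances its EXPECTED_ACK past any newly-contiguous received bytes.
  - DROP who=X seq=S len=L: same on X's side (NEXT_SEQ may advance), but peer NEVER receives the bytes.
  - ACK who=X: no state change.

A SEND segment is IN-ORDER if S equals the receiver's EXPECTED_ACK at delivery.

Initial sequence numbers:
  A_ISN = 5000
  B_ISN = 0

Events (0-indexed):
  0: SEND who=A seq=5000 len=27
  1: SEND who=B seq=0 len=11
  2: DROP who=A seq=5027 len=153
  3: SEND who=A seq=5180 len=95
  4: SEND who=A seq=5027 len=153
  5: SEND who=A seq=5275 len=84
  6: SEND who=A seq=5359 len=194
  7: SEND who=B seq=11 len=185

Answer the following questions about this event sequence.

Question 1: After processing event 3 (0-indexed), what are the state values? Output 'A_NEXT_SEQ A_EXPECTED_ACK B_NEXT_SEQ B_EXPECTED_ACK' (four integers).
After event 0: A_seq=5027 A_ack=0 B_seq=0 B_ack=5027
After event 1: A_seq=5027 A_ack=11 B_seq=11 B_ack=5027
After event 2: A_seq=5180 A_ack=11 B_seq=11 B_ack=5027
After event 3: A_seq=5275 A_ack=11 B_seq=11 B_ack=5027

5275 11 11 5027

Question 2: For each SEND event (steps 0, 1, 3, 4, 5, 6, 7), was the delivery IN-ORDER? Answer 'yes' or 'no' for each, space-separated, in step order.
Step 0: SEND seq=5000 -> in-order
Step 1: SEND seq=0 -> in-order
Step 3: SEND seq=5180 -> out-of-order
Step 4: SEND seq=5027 -> in-order
Step 5: SEND seq=5275 -> in-order
Step 6: SEND seq=5359 -> in-order
Step 7: SEND seq=11 -> in-order

Answer: yes yes no yes yes yes yes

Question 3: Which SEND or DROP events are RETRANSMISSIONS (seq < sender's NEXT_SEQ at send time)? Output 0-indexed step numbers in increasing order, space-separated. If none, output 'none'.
Answer: 4

Derivation:
Step 0: SEND seq=5000 -> fresh
Step 1: SEND seq=0 -> fresh
Step 2: DROP seq=5027 -> fresh
Step 3: SEND seq=5180 -> fresh
Step 4: SEND seq=5027 -> retransmit
Step 5: SEND seq=5275 -> fresh
Step 6: SEND seq=5359 -> fresh
Step 7: SEND seq=11 -> fresh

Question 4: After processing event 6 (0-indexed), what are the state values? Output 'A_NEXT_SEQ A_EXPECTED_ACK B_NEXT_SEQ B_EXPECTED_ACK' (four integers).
After event 0: A_seq=5027 A_ack=0 B_seq=0 B_ack=5027
After event 1: A_seq=5027 A_ack=11 B_seq=11 B_ack=5027
After event 2: A_seq=5180 A_ack=11 B_seq=11 B_ack=5027
After event 3: A_seq=5275 A_ack=11 B_seq=11 B_ack=5027
After event 4: A_seq=5275 A_ack=11 B_seq=11 B_ack=5275
After event 5: A_seq=5359 A_ack=11 B_seq=11 B_ack=5359
After event 6: A_seq=5553 A_ack=11 B_seq=11 B_ack=5553

5553 11 11 5553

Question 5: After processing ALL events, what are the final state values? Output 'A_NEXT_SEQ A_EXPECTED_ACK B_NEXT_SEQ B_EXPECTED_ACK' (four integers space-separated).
After event 0: A_seq=5027 A_ack=0 B_seq=0 B_ack=5027
After event 1: A_seq=5027 A_ack=11 B_seq=11 B_ack=5027
After event 2: A_seq=5180 A_ack=11 B_seq=11 B_ack=5027
After event 3: A_seq=5275 A_ack=11 B_seq=11 B_ack=5027
After event 4: A_seq=5275 A_ack=11 B_seq=11 B_ack=5275
After event 5: A_seq=5359 A_ack=11 B_seq=11 B_ack=5359
After event 6: A_seq=5553 A_ack=11 B_seq=11 B_ack=5553
After event 7: A_seq=5553 A_ack=196 B_seq=196 B_ack=5553

Answer: 5553 196 196 5553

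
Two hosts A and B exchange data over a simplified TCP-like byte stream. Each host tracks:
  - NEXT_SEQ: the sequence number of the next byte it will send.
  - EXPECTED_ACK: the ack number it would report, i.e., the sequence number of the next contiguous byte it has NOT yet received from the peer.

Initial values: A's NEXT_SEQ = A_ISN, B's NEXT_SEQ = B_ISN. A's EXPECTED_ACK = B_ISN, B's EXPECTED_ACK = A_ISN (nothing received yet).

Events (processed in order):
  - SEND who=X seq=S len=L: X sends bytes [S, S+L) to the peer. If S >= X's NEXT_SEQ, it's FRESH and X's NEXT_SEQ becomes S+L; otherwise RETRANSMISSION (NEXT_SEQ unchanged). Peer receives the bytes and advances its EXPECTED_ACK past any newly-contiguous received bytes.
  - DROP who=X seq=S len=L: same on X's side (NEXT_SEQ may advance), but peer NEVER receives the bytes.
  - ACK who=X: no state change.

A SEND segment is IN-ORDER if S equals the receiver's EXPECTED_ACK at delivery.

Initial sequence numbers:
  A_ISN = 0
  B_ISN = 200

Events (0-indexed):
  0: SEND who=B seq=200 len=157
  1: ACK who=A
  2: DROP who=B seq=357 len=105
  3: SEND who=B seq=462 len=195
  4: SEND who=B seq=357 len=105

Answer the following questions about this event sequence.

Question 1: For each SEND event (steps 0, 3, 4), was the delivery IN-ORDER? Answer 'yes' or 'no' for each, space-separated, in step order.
Step 0: SEND seq=200 -> in-order
Step 3: SEND seq=462 -> out-of-order
Step 4: SEND seq=357 -> in-order

Answer: yes no yes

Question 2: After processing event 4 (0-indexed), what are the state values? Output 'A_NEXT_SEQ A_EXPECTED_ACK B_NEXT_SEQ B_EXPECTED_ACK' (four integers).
After event 0: A_seq=0 A_ack=357 B_seq=357 B_ack=0
After event 1: A_seq=0 A_ack=357 B_seq=357 B_ack=0
After event 2: A_seq=0 A_ack=357 B_seq=462 B_ack=0
After event 3: A_seq=0 A_ack=357 B_seq=657 B_ack=0
After event 4: A_seq=0 A_ack=657 B_seq=657 B_ack=0

0 657 657 0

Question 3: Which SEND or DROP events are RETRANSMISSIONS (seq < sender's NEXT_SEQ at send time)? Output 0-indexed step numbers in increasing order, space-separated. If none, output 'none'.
Step 0: SEND seq=200 -> fresh
Step 2: DROP seq=357 -> fresh
Step 3: SEND seq=462 -> fresh
Step 4: SEND seq=357 -> retransmit

Answer: 4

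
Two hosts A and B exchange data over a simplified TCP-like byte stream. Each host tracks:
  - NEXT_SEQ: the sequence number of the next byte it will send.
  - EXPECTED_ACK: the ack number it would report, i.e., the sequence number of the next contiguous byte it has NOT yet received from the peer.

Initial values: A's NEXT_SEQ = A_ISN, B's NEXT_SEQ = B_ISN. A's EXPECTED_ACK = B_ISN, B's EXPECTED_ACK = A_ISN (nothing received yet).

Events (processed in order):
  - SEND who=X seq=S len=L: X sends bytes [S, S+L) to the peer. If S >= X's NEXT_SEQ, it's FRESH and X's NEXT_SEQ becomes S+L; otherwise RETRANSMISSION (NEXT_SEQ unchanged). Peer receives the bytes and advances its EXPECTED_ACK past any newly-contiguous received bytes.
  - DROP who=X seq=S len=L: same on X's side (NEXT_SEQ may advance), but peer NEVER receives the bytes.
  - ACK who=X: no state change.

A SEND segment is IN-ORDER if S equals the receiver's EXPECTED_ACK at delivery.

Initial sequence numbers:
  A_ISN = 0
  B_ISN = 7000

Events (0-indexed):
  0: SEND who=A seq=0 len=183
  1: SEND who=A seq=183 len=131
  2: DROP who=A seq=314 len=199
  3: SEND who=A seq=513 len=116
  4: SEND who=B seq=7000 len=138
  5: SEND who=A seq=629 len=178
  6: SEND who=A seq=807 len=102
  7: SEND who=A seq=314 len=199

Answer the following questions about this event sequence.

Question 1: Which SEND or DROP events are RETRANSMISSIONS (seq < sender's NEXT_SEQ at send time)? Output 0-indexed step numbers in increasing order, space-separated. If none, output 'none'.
Answer: 7

Derivation:
Step 0: SEND seq=0 -> fresh
Step 1: SEND seq=183 -> fresh
Step 2: DROP seq=314 -> fresh
Step 3: SEND seq=513 -> fresh
Step 4: SEND seq=7000 -> fresh
Step 5: SEND seq=629 -> fresh
Step 6: SEND seq=807 -> fresh
Step 7: SEND seq=314 -> retransmit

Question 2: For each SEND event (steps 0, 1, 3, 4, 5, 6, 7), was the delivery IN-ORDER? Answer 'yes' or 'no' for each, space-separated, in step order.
Step 0: SEND seq=0 -> in-order
Step 1: SEND seq=183 -> in-order
Step 3: SEND seq=513 -> out-of-order
Step 4: SEND seq=7000 -> in-order
Step 5: SEND seq=629 -> out-of-order
Step 6: SEND seq=807 -> out-of-order
Step 7: SEND seq=314 -> in-order

Answer: yes yes no yes no no yes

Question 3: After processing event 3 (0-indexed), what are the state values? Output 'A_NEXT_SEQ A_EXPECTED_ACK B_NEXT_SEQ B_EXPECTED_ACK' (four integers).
After event 0: A_seq=183 A_ack=7000 B_seq=7000 B_ack=183
After event 1: A_seq=314 A_ack=7000 B_seq=7000 B_ack=314
After event 2: A_seq=513 A_ack=7000 B_seq=7000 B_ack=314
After event 3: A_seq=629 A_ack=7000 B_seq=7000 B_ack=314

629 7000 7000 314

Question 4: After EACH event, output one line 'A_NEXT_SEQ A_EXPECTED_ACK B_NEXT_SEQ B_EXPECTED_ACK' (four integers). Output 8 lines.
183 7000 7000 183
314 7000 7000 314
513 7000 7000 314
629 7000 7000 314
629 7138 7138 314
807 7138 7138 314
909 7138 7138 314
909 7138 7138 909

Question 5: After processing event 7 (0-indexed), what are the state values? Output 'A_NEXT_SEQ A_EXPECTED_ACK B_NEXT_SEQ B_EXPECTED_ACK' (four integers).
After event 0: A_seq=183 A_ack=7000 B_seq=7000 B_ack=183
After event 1: A_seq=314 A_ack=7000 B_seq=7000 B_ack=314
After event 2: A_seq=513 A_ack=7000 B_seq=7000 B_ack=314
After event 3: A_seq=629 A_ack=7000 B_seq=7000 B_ack=314
After event 4: A_seq=629 A_ack=7138 B_seq=7138 B_ack=314
After event 5: A_seq=807 A_ack=7138 B_seq=7138 B_ack=314
After event 6: A_seq=909 A_ack=7138 B_seq=7138 B_ack=314
After event 7: A_seq=909 A_ack=7138 B_seq=7138 B_ack=909

909 7138 7138 909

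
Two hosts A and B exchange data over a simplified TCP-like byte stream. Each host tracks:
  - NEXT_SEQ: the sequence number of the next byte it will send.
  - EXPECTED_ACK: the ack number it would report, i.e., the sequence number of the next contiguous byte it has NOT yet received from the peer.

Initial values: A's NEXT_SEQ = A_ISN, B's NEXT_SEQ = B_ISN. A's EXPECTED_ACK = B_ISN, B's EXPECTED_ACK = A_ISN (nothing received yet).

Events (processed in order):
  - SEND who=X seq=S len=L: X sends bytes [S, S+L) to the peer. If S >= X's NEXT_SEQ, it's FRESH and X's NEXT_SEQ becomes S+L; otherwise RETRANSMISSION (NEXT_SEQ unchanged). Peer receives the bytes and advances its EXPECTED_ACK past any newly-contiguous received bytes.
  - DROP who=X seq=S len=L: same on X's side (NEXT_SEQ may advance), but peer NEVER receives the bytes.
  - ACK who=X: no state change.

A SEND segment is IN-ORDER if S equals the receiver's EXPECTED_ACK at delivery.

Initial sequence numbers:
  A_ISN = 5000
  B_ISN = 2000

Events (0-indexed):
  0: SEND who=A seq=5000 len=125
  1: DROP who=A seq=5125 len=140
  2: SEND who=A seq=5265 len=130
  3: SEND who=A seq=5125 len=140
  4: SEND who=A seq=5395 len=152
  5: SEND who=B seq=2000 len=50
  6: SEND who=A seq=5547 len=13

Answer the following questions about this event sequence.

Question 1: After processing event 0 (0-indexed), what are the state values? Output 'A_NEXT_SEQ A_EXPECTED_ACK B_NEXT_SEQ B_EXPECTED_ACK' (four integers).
After event 0: A_seq=5125 A_ack=2000 B_seq=2000 B_ack=5125

5125 2000 2000 5125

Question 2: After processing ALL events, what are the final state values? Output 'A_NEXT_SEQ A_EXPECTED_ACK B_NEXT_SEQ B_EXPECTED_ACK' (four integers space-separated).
After event 0: A_seq=5125 A_ack=2000 B_seq=2000 B_ack=5125
After event 1: A_seq=5265 A_ack=2000 B_seq=2000 B_ack=5125
After event 2: A_seq=5395 A_ack=2000 B_seq=2000 B_ack=5125
After event 3: A_seq=5395 A_ack=2000 B_seq=2000 B_ack=5395
After event 4: A_seq=5547 A_ack=2000 B_seq=2000 B_ack=5547
After event 5: A_seq=5547 A_ack=2050 B_seq=2050 B_ack=5547
After event 6: A_seq=5560 A_ack=2050 B_seq=2050 B_ack=5560

Answer: 5560 2050 2050 5560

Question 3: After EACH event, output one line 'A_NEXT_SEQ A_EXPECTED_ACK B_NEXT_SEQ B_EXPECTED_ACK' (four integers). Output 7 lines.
5125 2000 2000 5125
5265 2000 2000 5125
5395 2000 2000 5125
5395 2000 2000 5395
5547 2000 2000 5547
5547 2050 2050 5547
5560 2050 2050 5560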